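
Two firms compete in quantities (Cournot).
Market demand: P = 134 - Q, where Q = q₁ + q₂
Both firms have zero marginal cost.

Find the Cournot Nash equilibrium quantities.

q₁* = q₂* = 44.67; P* = 44.67

Work:
Profit: π_i = P·q_i = (a - q_i - q_j)·q_i
FOC: ∂π_i/∂q_i = a - 2q_i - q_j = 0
Reaction function: q_i = (134 - q_j)/2
Symmetry: q* = 134/3 = 44.67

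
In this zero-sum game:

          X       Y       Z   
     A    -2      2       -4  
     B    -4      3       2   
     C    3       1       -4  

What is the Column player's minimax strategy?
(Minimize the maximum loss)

Column should play Z, value = 2

Work:
Column player minimizes Row's maximum payoff:
Column X: max payoff to Row = 3
Column Y: max payoff to Row = 3
Column Z: max payoff to Row = 2
Minimum is 2, achieved by column Z.
Minimax strategy: Z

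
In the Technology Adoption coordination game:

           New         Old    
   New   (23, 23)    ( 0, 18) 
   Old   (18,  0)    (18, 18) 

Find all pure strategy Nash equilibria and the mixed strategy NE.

Pure NE: (New, New) and (Old, Old); Mixed NE: p = 0.7826, q = 0.7826

Work:
Check pure NE:
(New, New): (23, 23) - no unilateral deviation beneficial
(Old, Old): (18, 18) - no unilateral deviation beneficial
Mixed NE: P1 plays New with p = 0.7826, P2 plays New with q = 0.7826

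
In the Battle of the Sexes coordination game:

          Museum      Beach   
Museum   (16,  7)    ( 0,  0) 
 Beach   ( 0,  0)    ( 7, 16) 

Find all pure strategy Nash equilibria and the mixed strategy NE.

Pure NE: (Museum, Museum) and (Beach, Beach); Mixed NE: p = 0.6957, q = 0.3043

Work:
Check pure NE:
(Museum, Museum): (16, 7) - no unilateral deviation beneficial
(Beach, Beach): (7, 16) - no unilateral deviation beneficial
Mixed NE: P1 plays Museum with p = 0.6957, P2 plays Museum with q = 0.3043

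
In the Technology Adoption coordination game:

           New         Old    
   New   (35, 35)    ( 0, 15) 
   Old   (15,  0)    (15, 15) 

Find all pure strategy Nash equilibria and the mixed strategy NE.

Pure NE: (New, New) and (Old, Old); Mixed NE: p = 0.4286, q = 0.4286

Work:
Check pure NE:
(New, New): (35, 35) - no unilateral deviation beneficial
(Old, Old): (15, 15) - no unilateral deviation beneficial
Mixed NE: P1 plays New with p = 0.4286, P2 plays New with q = 0.4286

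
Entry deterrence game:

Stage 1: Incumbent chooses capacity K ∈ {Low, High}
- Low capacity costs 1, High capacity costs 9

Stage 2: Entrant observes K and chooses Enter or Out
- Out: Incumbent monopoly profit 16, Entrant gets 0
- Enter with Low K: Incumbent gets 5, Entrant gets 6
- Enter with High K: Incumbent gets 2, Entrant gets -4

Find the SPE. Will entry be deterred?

SPE: (High, Enter|Low, Out|High); Entry deterred. Incumbent net profit = 7

Work:
After Low K: Entrant enters (6 > 0)
After High K: Entrant stays out (-4 < 0)
Incumbent: Low → 5−1=4, High → 16−9=7
Incumbent chooses High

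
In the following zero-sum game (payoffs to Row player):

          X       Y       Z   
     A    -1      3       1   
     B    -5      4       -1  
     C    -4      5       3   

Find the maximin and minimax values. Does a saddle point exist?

Maximin = -1, Minimax = -1, Saddle: True

Work:
Row minimums: [-1, -5, -4] → maximin = -1
Column maximums: [-1, 5, 3] → minimax = -1
Saddle point exists! Game value = -1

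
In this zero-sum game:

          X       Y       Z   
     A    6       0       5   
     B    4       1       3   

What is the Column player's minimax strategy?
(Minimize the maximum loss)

Column should play Y, value = 1

Work:
Column player minimizes Row's maximum payoff:
Column X: max payoff to Row = 6
Column Y: max payoff to Row = 1
Column Z: max payoff to Row = 5
Minimum is 1, achieved by column Y.
Minimax strategy: Y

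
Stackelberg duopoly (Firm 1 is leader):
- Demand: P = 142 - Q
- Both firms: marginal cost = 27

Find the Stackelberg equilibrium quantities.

q₁* (leader) = 57.5, q₂* (follower) = 28.75

Work:
Follower's reaction: q₂ = (a - c - q₁)/2
Leader substitutes: π₁ = q₁·(a - q₁ - (a-c-q₁)/2 - c)
FOC: q₁* = (142 - 27)/2 = 57.50
Then: q₂* = (142 - 27 - 57.5)/2 = 28.75
Leader has first-mover advantage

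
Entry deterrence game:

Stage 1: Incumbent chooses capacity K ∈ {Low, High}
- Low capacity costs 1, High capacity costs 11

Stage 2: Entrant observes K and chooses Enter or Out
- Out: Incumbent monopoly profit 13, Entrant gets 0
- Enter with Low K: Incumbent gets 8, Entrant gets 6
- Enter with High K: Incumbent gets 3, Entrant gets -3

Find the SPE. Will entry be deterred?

SPE: (Low, Enter|Low, Out|High); Entry not deterred. Incumbent net profit = 7, Entrant gets 6

Work:
After Low K: Entrant enters (6 > 0)
After High K: Entrant stays out (-3 < 0)
Incumbent: Low → 8−1=7, High → 13−11=2
Incumbent chooses Low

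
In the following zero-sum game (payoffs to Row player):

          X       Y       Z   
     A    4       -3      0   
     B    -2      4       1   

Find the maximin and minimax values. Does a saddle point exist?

Maximin = -2, Minimax = 1, Saddle: False

Work:
Row minimums: [-3, -2] → maximin = -2
Column maximums: [4, 4, 1] → minimax = 1
No saddle point (maximin ≠ minimax). Mixed strategy needed.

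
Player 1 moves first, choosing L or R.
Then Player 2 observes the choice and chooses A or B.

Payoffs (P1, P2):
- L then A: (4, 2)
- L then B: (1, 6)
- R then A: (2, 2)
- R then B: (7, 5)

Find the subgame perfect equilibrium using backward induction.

P1 plays R, P2 plays B after L and B after R; Payoff (7, 5)

Work:
Backward induction:
After L: P2 chooses B → P1 gets 1
After R: P2 chooses B → P1 gets 7
P1 chooses R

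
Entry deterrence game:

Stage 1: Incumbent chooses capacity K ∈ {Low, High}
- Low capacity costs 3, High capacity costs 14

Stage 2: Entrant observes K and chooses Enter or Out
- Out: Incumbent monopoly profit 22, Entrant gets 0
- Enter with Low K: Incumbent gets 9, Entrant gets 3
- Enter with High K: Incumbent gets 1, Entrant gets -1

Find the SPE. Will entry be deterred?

SPE: (High, Enter|Low, Out|High); Entry deterred. Incumbent net profit = 8

Work:
After Low K: Entrant enters (3 > 0)
After High K: Entrant stays out (-1 < 0)
Incumbent: Low → 9−3=6, High → 22−14=8
Incumbent chooses High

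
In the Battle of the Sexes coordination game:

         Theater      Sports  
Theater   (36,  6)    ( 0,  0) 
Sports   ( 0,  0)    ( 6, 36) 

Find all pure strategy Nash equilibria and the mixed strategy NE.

Pure NE: (Theater, Theater) and (Sports, Sports); Mixed NE: p = 0.8571, q = 0.1429

Work:
Check pure NE:
(Theater, Theater): (36, 6) - no unilateral deviation beneficial
(Sports, Sports): (6, 36) - no unilateral deviation beneficial
Mixed NE: P1 plays Theater with p = 0.8571, P2 plays Theater with q = 0.1429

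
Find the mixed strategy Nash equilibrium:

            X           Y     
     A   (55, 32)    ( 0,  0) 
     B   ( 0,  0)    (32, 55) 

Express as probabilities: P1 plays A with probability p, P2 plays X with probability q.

p = 0.6322, q = 0.3678

Work:
Find probabilities that make opponent indifferent:
P2 chooses q to make P1 indifferent between A and B
P1 chooses p to make P2 indifferent between X and Y
Mixed NE: P1 plays (A: 0.6322, B: 0.3678), P2 plays (X: 0.3678, Y: 0.6322)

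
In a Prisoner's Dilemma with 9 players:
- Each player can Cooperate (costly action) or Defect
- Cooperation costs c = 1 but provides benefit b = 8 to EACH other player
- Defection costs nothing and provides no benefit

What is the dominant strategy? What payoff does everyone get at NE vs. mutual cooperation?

Dominant: Defect; NE payoff = 0; Coop payoff = 63

Work:
Defect dominates (saves cost c = 1, benefit to others is external)
NE: All defect → everyone gets 0
If all cooperate: each receives (8)×8 - 1 = 63
Social dilemma: 63 > 0 but NE gives 0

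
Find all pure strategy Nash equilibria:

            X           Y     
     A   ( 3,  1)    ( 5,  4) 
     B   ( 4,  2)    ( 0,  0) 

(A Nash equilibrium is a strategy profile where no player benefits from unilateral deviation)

Nash equilibrium: (A, Y), (B, X)

Work:
Best responses:
  P1 vs X: payoffs [3, 4] → best response B (payoff 4)
  P1 vs Y: payoffs [5, 0] → best response A (payoff 5)
  P2 vs A: payoffs [1, 4] → best response Y (payoff 4)
  P2 vs B: payoffs [2, 0] → best response X (payoff 2)
Mutual best responses: (A,Y), (B,X) → Nash equilibria.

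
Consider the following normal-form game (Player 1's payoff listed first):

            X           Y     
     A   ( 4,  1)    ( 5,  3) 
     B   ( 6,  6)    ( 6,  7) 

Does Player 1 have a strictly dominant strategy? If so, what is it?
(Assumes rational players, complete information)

Yes, Player 1's strictly dominant strategy is B

Work:
A strategy strictly dominates another if it gives a strictly higher payoff against every opponent action. Compare each pair of P1's strategies column-by-column:
  A vs B: [4 vs 6, 5 vs 6] → A does not strictly dominate B (column X: 4 ≤ 6)
  B vs A: [6 vs 4, 6 vs 5] → B strictly dominates A
B strictly dominates every other strategy → strictly dominant.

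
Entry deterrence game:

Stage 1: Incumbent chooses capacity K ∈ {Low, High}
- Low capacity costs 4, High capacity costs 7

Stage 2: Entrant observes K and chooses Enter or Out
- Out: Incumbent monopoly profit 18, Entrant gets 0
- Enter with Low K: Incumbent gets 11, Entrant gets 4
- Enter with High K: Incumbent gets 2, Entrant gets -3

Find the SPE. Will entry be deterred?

SPE: (High, Enter|Low, Out|High); Entry deterred. Incumbent net profit = 11

Work:
After Low K: Entrant enters (4 > 0)
After High K: Entrant stays out (-3 < 0)
Incumbent: Low → 11−4=7, High → 18−7=11
Incumbent chooses High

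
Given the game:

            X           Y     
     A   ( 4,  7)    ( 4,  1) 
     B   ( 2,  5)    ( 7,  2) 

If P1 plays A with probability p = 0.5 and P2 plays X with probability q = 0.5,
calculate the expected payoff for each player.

E[P1] = 4.25, E[P2] = 3.75

Work:
E[P1] = p·q·π₁(A,X) + p·(1-q)·π₁(A,Y) + (1-p)·q·π₁(B,X) + (1-p)·(1-q)·π₁(B,Y)
= 0.5·0.5·4 + 0.5·0.5·4 + 0.5·0.5·2 + 0.5·0.5·7
= 4.25

E[P2] = 3.75 (similar calculation)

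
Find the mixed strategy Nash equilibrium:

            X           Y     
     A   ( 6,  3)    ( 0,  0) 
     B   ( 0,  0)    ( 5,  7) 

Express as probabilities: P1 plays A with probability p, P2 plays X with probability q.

p = 0.7, q = 0.4545

Work:
Find probabilities that make opponent indifferent:
P2 chooses q to make P1 indifferent between A and B
P1 chooses p to make P2 indifferent between X and Y
Mixed NE: P1 plays (A: 0.7, B: 0.3), P2 plays (X: 0.4545, Y: 0.5455)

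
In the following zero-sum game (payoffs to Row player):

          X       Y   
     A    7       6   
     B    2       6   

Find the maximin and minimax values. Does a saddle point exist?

Maximin = 6, Minimax = 6, Saddle: True

Work:
Row minimums: [6, 2] → maximin = 6
Column maximums: [7, 6] → minimax = 6
Saddle point exists! Game value = 6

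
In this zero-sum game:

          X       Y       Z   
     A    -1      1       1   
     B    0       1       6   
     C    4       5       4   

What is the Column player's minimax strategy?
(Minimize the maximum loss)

Column should play X, value = 4

Work:
Column player minimizes Row's maximum payoff:
Column X: max payoff to Row = 4
Column Y: max payoff to Row = 5
Column Z: max payoff to Row = 6
Minimum is 4, achieved by column X.
Minimax strategy: X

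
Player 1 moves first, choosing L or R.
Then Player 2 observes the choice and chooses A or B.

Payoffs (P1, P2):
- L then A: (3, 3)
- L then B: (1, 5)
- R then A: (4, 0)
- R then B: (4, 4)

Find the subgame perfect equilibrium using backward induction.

P1 plays R, P2 plays B after L and B after R; Payoff (4, 4)

Work:
Backward induction:
After L: P2 chooses B → P1 gets 1
After R: P2 chooses B → P1 gets 4
P1 chooses R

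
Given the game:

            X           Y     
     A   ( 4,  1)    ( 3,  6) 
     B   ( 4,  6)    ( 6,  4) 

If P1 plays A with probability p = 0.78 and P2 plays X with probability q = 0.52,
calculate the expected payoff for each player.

E[P1] = 3.8368, E[P2] = 3.7608

Work:
E[P1] = p·q·π₁(A,X) + p·(1-q)·π₁(A,Y) + (1-p)·q·π₁(B,X) + (1-p)·(1-q)·π₁(B,Y)
= 0.78·0.52·4 + 0.78·0.48·3 + 0.22·0.52·4 + 0.22·0.48·6
= 3.8368

E[P2] = 3.7608 (similar calculation)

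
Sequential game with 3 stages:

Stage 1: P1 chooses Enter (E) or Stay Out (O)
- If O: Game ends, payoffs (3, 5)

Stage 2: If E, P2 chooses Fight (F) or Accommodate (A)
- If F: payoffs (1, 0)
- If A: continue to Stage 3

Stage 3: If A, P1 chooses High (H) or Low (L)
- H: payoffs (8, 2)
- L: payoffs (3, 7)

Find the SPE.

SPE: (E, A, H); Outcome (8, 2)

Work:
Stage 3: P1 chooses H (8 vs 3)
Stage 2: P2: F->0, A->2 (anticipating H). Choose A
Stage 1: P1: O->3, E->8 (anticipating A, H). Choose E
SPE path: E -> A -> H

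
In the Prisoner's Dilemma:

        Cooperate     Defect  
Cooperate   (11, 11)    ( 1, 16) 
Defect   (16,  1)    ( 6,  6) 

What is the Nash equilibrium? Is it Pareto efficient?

(Defect, Defect) is NE; not Pareto efficient

Work:
Defect dominates Cooperate for both players:
If P2 cooperates: Defect (16) > Cooperate (11)
If P2 defects: Defect (6) > Cooperate (1)
NE: (Defect, Defect) with payoff (6, 6)
But (Cooperate, Cooperate) = (11, 11) Pareto dominates (6, 6)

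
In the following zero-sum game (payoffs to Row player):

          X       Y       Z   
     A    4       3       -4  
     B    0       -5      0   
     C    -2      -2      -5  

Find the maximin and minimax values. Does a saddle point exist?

Maximin = -4, Minimax = 0, Saddle: False

Work:
Row minimums: [-4, -5, -5] → maximin = -4
Column maximums: [4, 3, 0] → minimax = 0
No saddle point (maximin ≠ minimax). Mixed strategy needed.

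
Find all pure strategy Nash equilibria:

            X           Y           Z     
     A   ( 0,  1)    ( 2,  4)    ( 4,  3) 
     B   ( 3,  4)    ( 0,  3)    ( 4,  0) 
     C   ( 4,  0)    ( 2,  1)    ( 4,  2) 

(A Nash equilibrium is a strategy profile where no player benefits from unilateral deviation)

Nash equilibrium: (A, Y), (C, Z)

Work:
Best responses:
  P1 vs X: payoffs [0, 3, 4] → best response C (payoff 4)
  P1 vs Y: payoffs [2, 0, 2] → best response A/C (payoff 2)
  P1 vs Z: payoffs [4, 4, 4] → best response A/B/C (payoff 4)
  P2 vs A: payoffs [1, 4, 3] → best response Y (payoff 4)
  P2 vs B: payoffs [4, 3, 0] → best response X (payoff 4)
  P2 vs C: payoffs [0, 1, 2] → best response Z (payoff 2)
Mutual best responses: (A,Y), (C,Z) → Nash equilibria.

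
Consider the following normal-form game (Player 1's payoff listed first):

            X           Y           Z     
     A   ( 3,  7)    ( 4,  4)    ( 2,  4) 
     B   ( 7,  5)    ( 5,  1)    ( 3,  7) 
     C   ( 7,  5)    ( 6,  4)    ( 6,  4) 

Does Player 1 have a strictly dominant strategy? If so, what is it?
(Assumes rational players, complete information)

No strictly dominant strategy exists for Player 1

Work:
A strategy strictly dominates another if it gives a strictly higher payoff against every opponent action. Compare each pair of P1's strategies column-by-column:
  A vs B: [3 vs 7, 4 vs 5, 2 vs 3] → A does not strictly dominate B (column X: 3 ≤ 7)
  A vs C: [3 vs 7, 4 vs 6, 2 vs 6] → A does not strictly dominate C (column X: 3 ≤ 7)
  B vs A: [7 vs 3, 5 vs 4, 3 vs 2] → B strictly dominates A
  B vs C: [7 vs 7, 5 vs 6, 3 vs 6] → B does not strictly dominate C (column X: 7 ≤ 7)
  C vs A: [7 vs 3, 6 vs 4, 6 vs 2] → C strictly dominates A
  C vs B: [7 vs 7, 6 vs 5, 6 vs 3] → C does not strictly dominate B (column X: 7 ≤ 7)
No single strategy strictly dominates all others → no strictly dominant strategy.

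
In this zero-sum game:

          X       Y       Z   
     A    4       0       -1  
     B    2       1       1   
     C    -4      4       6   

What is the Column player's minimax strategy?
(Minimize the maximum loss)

Column should play X or Y (all achieve the minimum), value = 4

Work:
Column player minimizes Row's maximum payoff:
Column X: max payoff to Row = 4
Column Y: max payoff to Row = 4
Column Z: max payoff to Row = 6
Minimum is 4, achieved by columns X, Y (tied).
Each of X or Y is a minimax strategy.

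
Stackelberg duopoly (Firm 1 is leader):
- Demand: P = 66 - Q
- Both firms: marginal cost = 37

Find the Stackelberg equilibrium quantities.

q₁* (leader) = 14.5, q₂* (follower) = 7.25

Work:
Follower's reaction: q₂ = (a - c - q₁)/2
Leader substitutes: π₁ = q₁·(a - q₁ - (a-c-q₁)/2 - c)
FOC: q₁* = (66 - 37)/2 = 14.50
Then: q₂* = (66 - 37 - 14.5)/2 = 7.25
Leader has first-mover advantage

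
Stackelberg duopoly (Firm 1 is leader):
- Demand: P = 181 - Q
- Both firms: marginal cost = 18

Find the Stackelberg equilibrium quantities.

q₁* (leader) = 81.5, q₂* (follower) = 40.75

Work:
Follower's reaction: q₂ = (a - c - q₁)/2
Leader substitutes: π₁ = q₁·(a - q₁ - (a-c-q₁)/2 - c)
FOC: q₁* = (181 - 18)/2 = 81.50
Then: q₂* = (181 - 18 - 81.5)/2 = 40.75
Leader has first-mover advantage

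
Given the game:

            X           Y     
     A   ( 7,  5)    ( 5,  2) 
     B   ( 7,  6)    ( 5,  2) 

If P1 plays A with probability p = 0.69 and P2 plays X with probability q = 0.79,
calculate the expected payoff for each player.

E[P1] = 6.58, E[P2] = 4.6149

Work:
E[P1] = p·q·π₁(A,X) + p·(1-q)·π₁(A,Y) + (1-p)·q·π₁(B,X) + (1-p)·(1-q)·π₁(B,Y)
= 0.69·0.79·7 + 0.69·0.21·5 + 0.31·0.79·7 + 0.31·0.21·5
= 6.58

E[P2] = 4.6149 (similar calculation)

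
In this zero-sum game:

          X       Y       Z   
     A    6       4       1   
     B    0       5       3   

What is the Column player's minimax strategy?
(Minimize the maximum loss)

Column should play Z, value = 3

Work:
Column player minimizes Row's maximum payoff:
Column X: max payoff to Row = 6
Column Y: max payoff to Row = 5
Column Z: max payoff to Row = 3
Minimum is 3, achieved by column Z.
Minimax strategy: Z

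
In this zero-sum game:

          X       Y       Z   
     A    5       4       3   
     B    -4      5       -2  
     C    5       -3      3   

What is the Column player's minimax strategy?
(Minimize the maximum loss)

Column should play Z, value = 3

Work:
Column player minimizes Row's maximum payoff:
Column X: max payoff to Row = 5
Column Y: max payoff to Row = 5
Column Z: max payoff to Row = 3
Minimum is 3, achieved by column Z.
Minimax strategy: Z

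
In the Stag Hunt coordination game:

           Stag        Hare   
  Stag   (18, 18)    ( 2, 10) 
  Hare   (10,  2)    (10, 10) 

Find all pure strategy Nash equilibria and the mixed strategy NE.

Pure NE: (Stag, Stag) and (Hare, Hare); Mixed NE: p = 0.5, q = 0.5

Work:
Check pure NE:
(Stag, Stag): (18, 18) - no unilateral deviation beneficial
(Hare, Hare): (10, 10) - no unilateral deviation beneficial
Mixed NE: P1 plays Stag with p = 0.5, P2 plays Stag with q = 0.5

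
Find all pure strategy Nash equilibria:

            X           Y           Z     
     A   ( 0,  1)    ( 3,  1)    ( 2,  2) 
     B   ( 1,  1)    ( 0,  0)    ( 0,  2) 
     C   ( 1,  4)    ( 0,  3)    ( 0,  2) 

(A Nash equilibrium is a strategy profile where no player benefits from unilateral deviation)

Nash equilibrium: (A, Z), (C, X)

Work:
Best responses:
  P1 vs X: payoffs [0, 1, 1] → best response B/C (payoff 1)
  P1 vs Y: payoffs [3, 0, 0] → best response A (payoff 3)
  P1 vs Z: payoffs [2, 0, 0] → best response A (payoff 2)
  P2 vs A: payoffs [1, 1, 2] → best response Z (payoff 2)
  P2 vs B: payoffs [1, 0, 2] → best response Z (payoff 2)
  P2 vs C: payoffs [4, 3, 2] → best response X (payoff 4)
Mutual best responses: (A,Z), (C,X) → Nash equilibria.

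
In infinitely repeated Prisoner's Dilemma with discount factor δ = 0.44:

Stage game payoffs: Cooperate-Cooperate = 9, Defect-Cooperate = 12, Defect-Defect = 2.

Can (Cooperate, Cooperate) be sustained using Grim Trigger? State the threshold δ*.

δ* = 0.3; since δ = 0.44 ≥ 0.3, cooperation can be sustained

Work:
For Grim Trigger:
Cooperate forever: 9/(1-δ)
Defect then punished: 12 + 2·δ/(1-δ)
Need: 9/(1-δ) ≥ 12 + 2·δ/(1-δ)
Solving: δ ≥ (T-R)/(T-P) = (12-9)/(12-2) = 0.3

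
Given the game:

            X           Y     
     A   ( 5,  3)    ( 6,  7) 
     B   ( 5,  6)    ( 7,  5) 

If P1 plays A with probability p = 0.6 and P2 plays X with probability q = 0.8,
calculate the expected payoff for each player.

E[P1] = 5.28, E[P2] = 4.6

Work:
E[P1] = p·q·π₁(A,X) + p·(1-q)·π₁(A,Y) + (1-p)·q·π₁(B,X) + (1-p)·(1-q)·π₁(B,Y)
= 0.6·0.8·5 + 0.6·0.2·6 + 0.4·0.8·5 + 0.4·0.2·7
= 5.28

E[P2] = 4.6 (similar calculation)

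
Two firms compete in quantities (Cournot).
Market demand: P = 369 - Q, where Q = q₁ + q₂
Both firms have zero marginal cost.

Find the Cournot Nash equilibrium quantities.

q₁* = q₂* = 123.0; P* = 123.0

Work:
Profit: π_i = P·q_i = (a - q_i - q_j)·q_i
FOC: ∂π_i/∂q_i = a - 2q_i - q_j = 0
Reaction function: q_i = (369 - q_j)/2
Symmetry: q* = 369/3 = 123.0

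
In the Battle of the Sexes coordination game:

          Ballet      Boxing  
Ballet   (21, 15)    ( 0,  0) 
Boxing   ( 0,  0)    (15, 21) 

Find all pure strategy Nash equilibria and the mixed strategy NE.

Pure NE: (Ballet, Ballet) and (Boxing, Boxing); Mixed NE: p = 0.5833, q = 0.4167

Work:
Check pure NE:
(Ballet, Ballet): (21, 15) - no unilateral deviation beneficial
(Boxing, Boxing): (15, 21) - no unilateral deviation beneficial
Mixed NE: P1 plays Ballet with p = 0.5833, P2 plays Ballet with q = 0.4167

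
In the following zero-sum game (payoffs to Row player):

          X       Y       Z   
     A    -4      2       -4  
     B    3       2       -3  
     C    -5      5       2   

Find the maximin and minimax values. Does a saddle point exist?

Maximin = -3, Minimax = 2, Saddle: False

Work:
Row minimums: [-4, -3, -5] → maximin = -3
Column maximums: [3, 5, 2] → minimax = 2
No saddle point (maximin ≠ minimax). Mixed strategy needed.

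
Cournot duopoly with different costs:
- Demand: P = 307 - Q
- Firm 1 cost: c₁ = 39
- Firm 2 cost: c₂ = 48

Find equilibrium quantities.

q₁* = 92.33, q₂* = 83.33

Work:
Reaction: q₁ = (307 - 39 - q₂)/2
Reaction: q₂ = (307 - 48 - q₁)/2
Solve simultaneously:
q₁* = (307 - 2×39 + 48)/3 = 92.33
q₂* = (307 - 2×48 + 39)/3 = 83.33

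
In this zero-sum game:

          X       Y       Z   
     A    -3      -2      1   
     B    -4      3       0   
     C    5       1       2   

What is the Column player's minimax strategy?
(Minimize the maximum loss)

Column should play Z, value = 2

Work:
Column player minimizes Row's maximum payoff:
Column X: max payoff to Row = 5
Column Y: max payoff to Row = 3
Column Z: max payoff to Row = 2
Minimum is 2, achieved by column Z.
Minimax strategy: Z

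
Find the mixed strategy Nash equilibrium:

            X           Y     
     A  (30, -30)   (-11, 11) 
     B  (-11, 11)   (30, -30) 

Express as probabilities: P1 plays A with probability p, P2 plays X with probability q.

p = 0.5, q = 0.5

Work:
Find probabilities that make opponent indifferent:
P2 chooses q to make P1 indifferent between A and B
P1 chooses p to make P2 indifferent between X and Y
Mixed NE: P1 plays (A: 0.5, B: 0.5), P2 plays (X: 0.5, Y: 0.5)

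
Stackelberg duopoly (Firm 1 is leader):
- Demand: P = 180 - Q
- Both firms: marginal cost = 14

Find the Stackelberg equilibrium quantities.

q₁* (leader) = 83.0, q₂* (follower) = 41.5

Work:
Follower's reaction: q₂ = (a - c - q₁)/2
Leader substitutes: π₁ = q₁·(a - q₁ - (a-c-q₁)/2 - c)
FOC: q₁* = (180 - 14)/2 = 83.00
Then: q₂* = (180 - 14 - 83.0)/2 = 41.50
Leader has first-mover advantage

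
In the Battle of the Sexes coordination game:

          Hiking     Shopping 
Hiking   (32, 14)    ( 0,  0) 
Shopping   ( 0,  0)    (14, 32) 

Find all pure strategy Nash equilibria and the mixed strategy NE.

Pure NE: (Hiking, Hiking) and (Shopping, Shopping); Mixed NE: p = 0.6957, q = 0.3043

Work:
Check pure NE:
(Hiking, Hiking): (32, 14) - no unilateral deviation beneficial
(Shopping, Shopping): (14, 32) - no unilateral deviation beneficial
Mixed NE: P1 plays Hiking with p = 0.6957, P2 plays Hiking with q = 0.3043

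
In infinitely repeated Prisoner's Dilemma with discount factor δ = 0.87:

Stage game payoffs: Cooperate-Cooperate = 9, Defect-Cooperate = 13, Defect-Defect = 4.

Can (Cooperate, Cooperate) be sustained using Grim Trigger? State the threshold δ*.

δ* = 0.4444; since δ = 0.87 ≥ 0.4444, cooperation can be sustained

Work:
For Grim Trigger:
Cooperate forever: 9/(1-δ)
Defect then punished: 13 + 4·δ/(1-δ)
Need: 9/(1-δ) ≥ 13 + 4·δ/(1-δ)
Solving: δ ≥ (T-R)/(T-P) = (13-9)/(13-4) = 0.4444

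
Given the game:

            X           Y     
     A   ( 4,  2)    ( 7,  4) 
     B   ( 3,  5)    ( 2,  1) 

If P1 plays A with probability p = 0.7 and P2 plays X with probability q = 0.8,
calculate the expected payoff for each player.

E[P1] = 4.06, E[P2] = 2.94

Work:
E[P1] = p·q·π₁(A,X) + p·(1-q)·π₁(A,Y) + (1-p)·q·π₁(B,X) + (1-p)·(1-q)·π₁(B,Y)
= 0.7·0.8·4 + 0.7·0.2·7 + 0.3·0.8·3 + 0.3·0.2·2
= 4.06

E[P2] = 2.94 (similar calculation)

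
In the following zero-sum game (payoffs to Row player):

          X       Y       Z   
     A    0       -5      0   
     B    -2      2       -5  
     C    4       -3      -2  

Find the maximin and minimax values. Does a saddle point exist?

Maximin = -3, Minimax = 0, Saddle: False

Work:
Row minimums: [-5, -5, -3] → maximin = -3
Column maximums: [4, 2, 0] → minimax = 0
No saddle point (maximin ≠ minimax). Mixed strategy needed.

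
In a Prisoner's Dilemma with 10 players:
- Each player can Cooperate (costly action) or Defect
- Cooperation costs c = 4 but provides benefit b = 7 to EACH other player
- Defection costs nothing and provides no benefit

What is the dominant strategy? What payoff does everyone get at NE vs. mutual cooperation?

Dominant: Defect; NE payoff = 0; Coop payoff = 59

Work:
Defect dominates (saves cost c = 4, benefit to others is external)
NE: All defect → everyone gets 0
If all cooperate: each receives (9)×7 - 4 = 59
Social dilemma: 59 > 0 but NE gives 0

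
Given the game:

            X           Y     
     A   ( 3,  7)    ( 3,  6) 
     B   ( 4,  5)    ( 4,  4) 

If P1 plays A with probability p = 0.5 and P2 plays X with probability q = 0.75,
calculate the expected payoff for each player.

E[P1] = 3.5, E[P2] = 5.75

Work:
E[P1] = p·q·π₁(A,X) + p·(1-q)·π₁(A,Y) + (1-p)·q·π₁(B,X) + (1-p)·(1-q)·π₁(B,Y)
= 0.5·0.75·3 + 0.5·0.25·3 + 0.5·0.75·4 + 0.5·0.25·4
= 3.5

E[P2] = 5.75 (similar calculation)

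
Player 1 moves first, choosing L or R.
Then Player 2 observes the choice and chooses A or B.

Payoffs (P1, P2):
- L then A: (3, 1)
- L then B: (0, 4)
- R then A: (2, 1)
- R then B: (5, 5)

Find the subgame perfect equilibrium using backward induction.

P1 plays R, P2 plays B after L and B after R; Payoff (5, 5)

Work:
Backward induction:
After L: P2 chooses B → P1 gets 0
After R: P2 chooses B → P1 gets 5
P1 chooses R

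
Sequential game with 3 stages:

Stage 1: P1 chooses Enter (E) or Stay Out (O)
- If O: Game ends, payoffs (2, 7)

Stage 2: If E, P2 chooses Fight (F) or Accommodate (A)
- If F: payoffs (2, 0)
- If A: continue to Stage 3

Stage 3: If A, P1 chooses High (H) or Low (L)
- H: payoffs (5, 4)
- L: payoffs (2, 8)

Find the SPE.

SPE: (E, A, H); Outcome (5, 4)

Work:
Stage 3: P1 chooses H (5 vs 2)
Stage 2: P2: F->0, A->4 (anticipating H). Choose A
Stage 1: P1: O->2, E->5 (anticipating A, H). Choose E
SPE path: E -> A -> H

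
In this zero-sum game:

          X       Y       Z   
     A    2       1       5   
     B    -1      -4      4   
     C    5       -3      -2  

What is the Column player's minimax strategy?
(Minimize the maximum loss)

Column should play Y, value = 1

Work:
Column player minimizes Row's maximum payoff:
Column X: max payoff to Row = 5
Column Y: max payoff to Row = 1
Column Z: max payoff to Row = 5
Minimum is 1, achieved by column Y.
Minimax strategy: Y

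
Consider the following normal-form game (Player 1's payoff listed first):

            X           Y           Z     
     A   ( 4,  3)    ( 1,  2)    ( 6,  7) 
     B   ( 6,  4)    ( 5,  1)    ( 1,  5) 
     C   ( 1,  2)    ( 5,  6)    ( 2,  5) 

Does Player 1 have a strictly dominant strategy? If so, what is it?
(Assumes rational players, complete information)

No strictly dominant strategy exists for Player 1

Work:
A strategy strictly dominates another if it gives a strictly higher payoff against every opponent action. Compare each pair of P1's strategies column-by-column:
  A vs B: [4 vs 6, 1 vs 5, 6 vs 1] → A does not strictly dominate B (column X: 4 ≤ 6)
  A vs C: [4 vs 1, 1 vs 5, 6 vs 2] → A does not strictly dominate C (column Y: 1 ≤ 5)
  B vs A: [6 vs 4, 5 vs 1, 1 vs 6] → B does not strictly dominate A (column Z: 1 ≤ 6)
  B vs C: [6 vs 1, 5 vs 5, 1 vs 2] → B does not strictly dominate C (column Y: 5 ≤ 5)
  C vs A: [1 vs 4, 5 vs 1, 2 vs 6] → C does not strictly dominate A (column X: 1 ≤ 4)
  C vs B: [1 vs 6, 5 vs 5, 2 vs 1] → C does not strictly dominate B (column X: 1 ≤ 6)
No single strategy strictly dominates all others → no strictly dominant strategy.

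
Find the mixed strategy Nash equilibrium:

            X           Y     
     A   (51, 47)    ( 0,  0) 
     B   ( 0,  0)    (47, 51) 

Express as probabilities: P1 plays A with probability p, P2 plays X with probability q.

p = 0.5204, q = 0.4796

Work:
Find probabilities that make opponent indifferent:
P2 chooses q to make P1 indifferent between A and B
P1 chooses p to make P2 indifferent between X and Y
Mixed NE: P1 plays (A: 0.5204, B: 0.4796), P2 plays (X: 0.4796, Y: 0.5204)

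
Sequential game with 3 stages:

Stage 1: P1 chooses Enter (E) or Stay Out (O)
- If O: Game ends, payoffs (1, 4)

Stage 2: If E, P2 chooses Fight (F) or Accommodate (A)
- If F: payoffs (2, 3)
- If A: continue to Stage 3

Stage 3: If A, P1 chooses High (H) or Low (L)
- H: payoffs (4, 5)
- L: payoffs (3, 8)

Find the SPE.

SPE: (E, A, H); Outcome (4, 5)

Work:
Stage 3: P1 chooses H (4 vs 3)
Stage 2: P2: F->3, A->5 (anticipating H). Choose A
Stage 1: P1: O->1, E->4 (anticipating A, H). Choose E
SPE path: E -> A -> H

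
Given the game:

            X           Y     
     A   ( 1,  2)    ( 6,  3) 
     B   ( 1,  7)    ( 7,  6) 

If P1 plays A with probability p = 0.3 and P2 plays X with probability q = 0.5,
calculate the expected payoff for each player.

E[P1] = 3.85, E[P2] = 5.3

Work:
E[P1] = p·q·π₁(A,X) + p·(1-q)·π₁(A,Y) + (1-p)·q·π₁(B,X) + (1-p)·(1-q)·π₁(B,Y)
= 0.3·0.5·1 + 0.3·0.5·6 + 0.7·0.5·1 + 0.7·0.5·7
= 3.85

E[P2] = 5.3 (similar calculation)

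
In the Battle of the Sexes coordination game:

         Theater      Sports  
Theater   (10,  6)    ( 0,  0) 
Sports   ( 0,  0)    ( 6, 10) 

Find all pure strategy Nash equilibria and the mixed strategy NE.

Pure NE: (Theater, Theater) and (Sports, Sports); Mixed NE: p = 0.625, q = 0.375

Work:
Check pure NE:
(Theater, Theater): (10, 6) - no unilateral deviation beneficial
(Sports, Sports): (6, 10) - no unilateral deviation beneficial
Mixed NE: P1 plays Theater with p = 0.625, P2 plays Theater with q = 0.375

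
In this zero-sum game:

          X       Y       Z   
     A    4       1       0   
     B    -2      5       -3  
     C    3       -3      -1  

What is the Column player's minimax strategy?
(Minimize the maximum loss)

Column should play Z, value = 0

Work:
Column player minimizes Row's maximum payoff:
Column X: max payoff to Row = 4
Column Y: max payoff to Row = 5
Column Z: max payoff to Row = 0
Minimum is 0, achieved by column Z.
Minimax strategy: Z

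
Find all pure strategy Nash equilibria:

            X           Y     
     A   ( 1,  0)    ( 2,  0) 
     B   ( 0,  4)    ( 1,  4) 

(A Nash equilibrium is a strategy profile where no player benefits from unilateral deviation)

Nash equilibrium: (A, X), (A, Y)

Work:
Best responses:
  P1 vs X: payoffs [1, 0] → best response A (payoff 1)
  P1 vs Y: payoffs [2, 1] → best response A (payoff 2)
  P2 vs A: payoffs [0, 0] → best response X/Y (payoff 0)
  P2 vs B: payoffs [4, 4] → best response X/Y (payoff 4)
Mutual best responses: (A,X), (A,Y) → Nash equilibria.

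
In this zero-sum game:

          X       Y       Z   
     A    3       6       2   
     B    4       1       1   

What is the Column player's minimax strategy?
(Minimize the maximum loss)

Column should play Z, value = 2

Work:
Column player minimizes Row's maximum payoff:
Column X: max payoff to Row = 4
Column Y: max payoff to Row = 6
Column Z: max payoff to Row = 2
Minimum is 2, achieved by column Z.
Minimax strategy: Z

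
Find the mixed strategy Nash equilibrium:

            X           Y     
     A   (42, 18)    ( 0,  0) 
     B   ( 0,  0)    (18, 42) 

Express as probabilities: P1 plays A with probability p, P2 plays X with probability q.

p = 0.7, q = 0.3

Work:
Find probabilities that make opponent indifferent:
P2 chooses q to make P1 indifferent between A and B
P1 chooses p to make P2 indifferent between X and Y
Mixed NE: P1 plays (A: 0.7, B: 0.3), P2 plays (X: 0.3, Y: 0.7)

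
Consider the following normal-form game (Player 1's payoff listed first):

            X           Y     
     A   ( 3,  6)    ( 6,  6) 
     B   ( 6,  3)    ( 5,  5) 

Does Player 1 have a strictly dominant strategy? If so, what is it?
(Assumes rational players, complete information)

No strictly dominant strategy exists for Player 1

Work:
A strategy strictly dominates another if it gives a strictly higher payoff against every opponent action. Compare each pair of P1's strategies column-by-column:
  A vs B: [3 vs 6, 6 vs 5] → A does not strictly dominate B (column X: 3 ≤ 6)
  B vs A: [6 vs 3, 5 vs 6] → B does not strictly dominate A (column Y: 5 ≤ 6)
No single strategy strictly dominates all others → no strictly dominant strategy.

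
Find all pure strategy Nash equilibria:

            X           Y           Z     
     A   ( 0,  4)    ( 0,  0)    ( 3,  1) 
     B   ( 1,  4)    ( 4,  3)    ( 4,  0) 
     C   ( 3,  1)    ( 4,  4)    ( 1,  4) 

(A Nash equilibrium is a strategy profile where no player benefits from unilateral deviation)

Nash equilibrium: (C, Y)

Work:
Best responses:
  P1 vs X: payoffs [0, 1, 3] → best response C (payoff 3)
  P1 vs Y: payoffs [0, 4, 4] → best response B/C (payoff 4)
  P1 vs Z: payoffs [3, 4, 1] → best response B (payoff 4)
  P2 vs A: payoffs [4, 0, 1] → best response X (payoff 4)
  P2 vs B: payoffs [4, 3, 0] → best response X (payoff 4)
  P2 vs C: payoffs [1, 4, 4] → best response Y/Z (payoff 4)
Mutual best responses: (C,Y) → Nash equilibria.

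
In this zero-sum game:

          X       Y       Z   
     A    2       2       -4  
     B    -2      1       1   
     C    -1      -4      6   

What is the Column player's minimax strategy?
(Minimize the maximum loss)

Column should play X or Y (all achieve the minimum), value = 2

Work:
Column player minimizes Row's maximum payoff:
Column X: max payoff to Row = 2
Column Y: max payoff to Row = 2
Column Z: max payoff to Row = 6
Minimum is 2, achieved by columns X, Y (tied).
Each of X or Y is a minimax strategy.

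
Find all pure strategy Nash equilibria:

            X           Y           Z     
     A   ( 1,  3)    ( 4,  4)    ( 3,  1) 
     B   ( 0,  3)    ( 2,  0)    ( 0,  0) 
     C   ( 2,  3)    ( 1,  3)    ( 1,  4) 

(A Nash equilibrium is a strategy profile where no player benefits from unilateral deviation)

Nash equilibrium: (A, Y)

Work:
Best responses:
  P1 vs X: payoffs [1, 0, 2] → best response C (payoff 2)
  P1 vs Y: payoffs [4, 2, 1] → best response A (payoff 4)
  P1 vs Z: payoffs [3, 0, 1] → best response A (payoff 3)
  P2 vs A: payoffs [3, 4, 1] → best response Y (payoff 4)
  P2 vs B: payoffs [3, 0, 0] → best response X (payoff 3)
  P2 vs C: payoffs [3, 3, 4] → best response Z (payoff 4)
Mutual best responses: (A,Y) → Nash equilibria.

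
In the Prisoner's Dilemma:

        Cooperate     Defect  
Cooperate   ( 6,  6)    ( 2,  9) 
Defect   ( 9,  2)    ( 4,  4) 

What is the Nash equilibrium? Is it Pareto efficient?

(Defect, Defect) is NE; not Pareto efficient

Work:
Defect dominates Cooperate for both players:
If P2 cooperates: Defect (9) > Cooperate (6)
If P2 defects: Defect (4) > Cooperate (2)
NE: (Defect, Defect) with payoff (4, 4)
But (Cooperate, Cooperate) = (6, 6) Pareto dominates (4, 4)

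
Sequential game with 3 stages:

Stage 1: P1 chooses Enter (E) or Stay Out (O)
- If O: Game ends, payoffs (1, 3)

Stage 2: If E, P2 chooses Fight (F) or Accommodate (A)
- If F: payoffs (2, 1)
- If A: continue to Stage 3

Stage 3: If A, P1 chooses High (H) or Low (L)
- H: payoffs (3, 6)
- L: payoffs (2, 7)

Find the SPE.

SPE: (E, A, H); Outcome (3, 6)

Work:
Stage 3: P1 chooses H (3 vs 2)
Stage 2: P2: F->1, A->6 (anticipating H). Choose A
Stage 1: P1: O->1, E->3 (anticipating A, H). Choose E
SPE path: E -> A -> H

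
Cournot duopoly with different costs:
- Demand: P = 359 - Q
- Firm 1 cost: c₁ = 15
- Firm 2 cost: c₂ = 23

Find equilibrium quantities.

q₁* = 117.33, q₂* = 109.33

Work:
Reaction: q₁ = (359 - 15 - q₂)/2
Reaction: q₂ = (359 - 23 - q₁)/2
Solve simultaneously:
q₁* = (359 - 2×15 + 23)/3 = 117.33
q₂* = (359 - 2×23 + 15)/3 = 109.33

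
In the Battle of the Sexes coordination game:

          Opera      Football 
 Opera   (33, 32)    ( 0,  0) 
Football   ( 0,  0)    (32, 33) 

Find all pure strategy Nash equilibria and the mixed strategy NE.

Pure NE: (Opera, Opera) and (Football, Football); Mixed NE: p = 0.5077, q = 0.4923

Work:
Check pure NE:
(Opera, Opera): (33, 32) - no unilateral deviation beneficial
(Football, Football): (32, 33) - no unilateral deviation beneficial
Mixed NE: P1 plays Opera with p = 0.5077, P2 plays Opera with q = 0.4923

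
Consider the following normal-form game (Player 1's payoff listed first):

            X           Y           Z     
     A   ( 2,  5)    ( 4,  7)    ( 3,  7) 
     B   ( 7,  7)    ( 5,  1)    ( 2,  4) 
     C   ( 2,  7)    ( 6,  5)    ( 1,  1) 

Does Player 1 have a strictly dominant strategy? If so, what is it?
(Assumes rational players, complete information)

No strictly dominant strategy exists for Player 1

Work:
A strategy strictly dominates another if it gives a strictly higher payoff against every opponent action. Compare each pair of P1's strategies column-by-column:
  A vs B: [2 vs 7, 4 vs 5, 3 vs 2] → A does not strictly dominate B (column X: 2 ≤ 7)
  A vs C: [2 vs 2, 4 vs 6, 3 vs 1] → A does not strictly dominate C (column X: 2 ≤ 2)
  B vs A: [7 vs 2, 5 vs 4, 2 vs 3] → B does not strictly dominate A (column Z: 2 ≤ 3)
  B vs C: [7 vs 2, 5 vs 6, 2 vs 1] → B does not strictly dominate C (column Y: 5 ≤ 6)
  C vs A: [2 vs 2, 6 vs 4, 1 vs 3] → C does not strictly dominate A (column X: 2 ≤ 2)
  C vs B: [2 vs 7, 6 vs 5, 1 vs 2] → C does not strictly dominate B (column X: 2 ≤ 7)
No single strategy strictly dominates all others → no strictly dominant strategy.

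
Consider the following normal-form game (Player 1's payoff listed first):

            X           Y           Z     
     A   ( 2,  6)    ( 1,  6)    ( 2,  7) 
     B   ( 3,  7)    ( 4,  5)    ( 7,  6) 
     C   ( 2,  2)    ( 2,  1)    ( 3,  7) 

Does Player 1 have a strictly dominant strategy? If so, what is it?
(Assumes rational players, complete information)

Yes, Player 1's strictly dominant strategy is B

Work:
A strategy strictly dominates another if it gives a strictly higher payoff against every opponent action. Compare each pair of P1's strategies column-by-column:
  A vs B: [2 vs 3, 1 vs 4, 2 vs 7] → A does not strictly dominate B (column X: 2 ≤ 3)
  A vs C: [2 vs 2, 1 vs 2, 2 vs 3] → A does not strictly dominate C (column X: 2 ≤ 2)
  B vs A: [3 vs 2, 4 vs 1, 7 vs 2] → B strictly dominates A
  B vs C: [3 vs 2, 4 vs 2, 7 vs 3] → B strictly dominates C
  C vs A: [2 vs 2, 2 vs 1, 3 vs 2] → C does not strictly dominate A (column X: 2 ≤ 2)
  C vs B: [2 vs 3, 2 vs 4, 3 vs 7] → C does not strictly dominate B (column X: 2 ≤ 3)
B strictly dominates every other strategy → strictly dominant.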